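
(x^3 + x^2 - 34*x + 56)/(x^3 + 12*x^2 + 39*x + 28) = (x^2 - 6*x + 8)/(x^2 + 5*x + 4)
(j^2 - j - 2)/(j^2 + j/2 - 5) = 2*(j + 1)/(2*j + 5)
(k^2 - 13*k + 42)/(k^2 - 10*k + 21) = (k - 6)/(k - 3)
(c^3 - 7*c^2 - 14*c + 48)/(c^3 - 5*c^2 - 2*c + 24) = (c^3 - 7*c^2 - 14*c + 48)/(c^3 - 5*c^2 - 2*c + 24)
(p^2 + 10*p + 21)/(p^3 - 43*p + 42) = (p + 3)/(p^2 - 7*p + 6)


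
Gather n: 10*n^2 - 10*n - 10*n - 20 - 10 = 10*n^2 - 20*n - 30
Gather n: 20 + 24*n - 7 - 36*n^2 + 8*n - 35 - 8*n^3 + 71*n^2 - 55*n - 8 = -8*n^3 + 35*n^2 - 23*n - 30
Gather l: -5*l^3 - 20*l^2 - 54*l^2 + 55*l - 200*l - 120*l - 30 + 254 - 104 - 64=-5*l^3 - 74*l^2 - 265*l + 56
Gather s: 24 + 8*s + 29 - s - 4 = 7*s + 49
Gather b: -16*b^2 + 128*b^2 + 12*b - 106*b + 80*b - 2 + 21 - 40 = 112*b^2 - 14*b - 21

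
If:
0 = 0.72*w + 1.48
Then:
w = -2.06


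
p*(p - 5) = p^2 - 5*p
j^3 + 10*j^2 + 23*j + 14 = (j + 1)*(j + 2)*(j + 7)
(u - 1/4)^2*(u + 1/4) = u^3 - u^2/4 - u/16 + 1/64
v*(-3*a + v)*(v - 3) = -3*a*v^2 + 9*a*v + v^3 - 3*v^2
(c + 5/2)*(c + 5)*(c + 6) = c^3 + 27*c^2/2 + 115*c/2 + 75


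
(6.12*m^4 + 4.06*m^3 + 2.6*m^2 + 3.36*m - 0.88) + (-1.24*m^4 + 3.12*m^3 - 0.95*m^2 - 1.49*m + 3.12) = 4.88*m^4 + 7.18*m^3 + 1.65*m^2 + 1.87*m + 2.24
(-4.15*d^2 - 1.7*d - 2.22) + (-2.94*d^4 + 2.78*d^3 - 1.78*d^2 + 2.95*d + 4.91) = -2.94*d^4 + 2.78*d^3 - 5.93*d^2 + 1.25*d + 2.69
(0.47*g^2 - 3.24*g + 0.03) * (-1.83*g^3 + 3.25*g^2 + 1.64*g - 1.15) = -0.8601*g^5 + 7.4567*g^4 - 9.8141*g^3 - 5.7566*g^2 + 3.7752*g - 0.0345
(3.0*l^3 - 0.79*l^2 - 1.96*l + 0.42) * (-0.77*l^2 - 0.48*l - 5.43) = -2.31*l^5 - 0.8317*l^4 - 14.4016*l^3 + 4.9071*l^2 + 10.4412*l - 2.2806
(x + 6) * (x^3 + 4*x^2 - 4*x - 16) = x^4 + 10*x^3 + 20*x^2 - 40*x - 96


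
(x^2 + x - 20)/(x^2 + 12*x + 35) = (x - 4)/(x + 7)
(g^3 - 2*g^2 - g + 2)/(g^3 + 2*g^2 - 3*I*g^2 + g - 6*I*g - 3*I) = (g^2 - 3*g + 2)/(g^2 + g*(1 - 3*I) - 3*I)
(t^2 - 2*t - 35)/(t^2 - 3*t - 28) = (t + 5)/(t + 4)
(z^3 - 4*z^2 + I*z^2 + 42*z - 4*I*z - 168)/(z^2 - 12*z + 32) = (z^2 + I*z + 42)/(z - 8)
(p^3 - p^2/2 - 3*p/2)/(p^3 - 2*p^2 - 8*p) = (-2*p^2 + p + 3)/(2*(-p^2 + 2*p + 8))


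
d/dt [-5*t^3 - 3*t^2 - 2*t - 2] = -15*t^2 - 6*t - 2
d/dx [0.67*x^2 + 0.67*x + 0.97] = 1.34*x + 0.67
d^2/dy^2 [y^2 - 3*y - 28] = 2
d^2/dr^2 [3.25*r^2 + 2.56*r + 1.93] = 6.50000000000000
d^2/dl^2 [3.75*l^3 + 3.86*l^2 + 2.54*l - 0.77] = 22.5*l + 7.72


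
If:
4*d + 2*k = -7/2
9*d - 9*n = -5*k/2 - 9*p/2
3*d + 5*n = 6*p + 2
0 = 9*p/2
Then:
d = 319/376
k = -162/47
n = -41/376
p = 0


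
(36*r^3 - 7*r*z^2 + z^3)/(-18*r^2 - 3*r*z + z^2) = (-6*r^2 - r*z + z^2)/(3*r + z)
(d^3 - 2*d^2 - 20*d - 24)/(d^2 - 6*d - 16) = (d^2 - 4*d - 12)/(d - 8)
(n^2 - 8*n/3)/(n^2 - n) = (n - 8/3)/(n - 1)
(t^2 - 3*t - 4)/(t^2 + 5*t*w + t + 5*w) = (t - 4)/(t + 5*w)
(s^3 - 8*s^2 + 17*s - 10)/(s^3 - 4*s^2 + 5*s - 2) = (s - 5)/(s - 1)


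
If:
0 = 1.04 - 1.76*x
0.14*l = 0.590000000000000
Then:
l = 4.21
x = 0.59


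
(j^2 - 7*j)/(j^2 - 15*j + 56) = j/(j - 8)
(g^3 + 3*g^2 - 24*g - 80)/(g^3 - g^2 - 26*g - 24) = (g^2 - g - 20)/(g^2 - 5*g - 6)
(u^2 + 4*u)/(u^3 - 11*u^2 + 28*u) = (u + 4)/(u^2 - 11*u + 28)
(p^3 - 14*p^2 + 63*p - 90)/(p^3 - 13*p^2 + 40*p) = (p^2 - 9*p + 18)/(p*(p - 8))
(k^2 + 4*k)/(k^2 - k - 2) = k*(k + 4)/(k^2 - k - 2)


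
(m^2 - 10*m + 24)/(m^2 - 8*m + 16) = (m - 6)/(m - 4)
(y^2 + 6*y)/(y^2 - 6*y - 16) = y*(y + 6)/(y^2 - 6*y - 16)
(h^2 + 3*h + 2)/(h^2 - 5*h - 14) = (h + 1)/(h - 7)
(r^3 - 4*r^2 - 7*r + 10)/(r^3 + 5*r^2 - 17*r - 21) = (r^3 - 4*r^2 - 7*r + 10)/(r^3 + 5*r^2 - 17*r - 21)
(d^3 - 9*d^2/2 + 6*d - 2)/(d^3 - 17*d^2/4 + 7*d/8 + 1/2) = 4*(d^2 - 4*d + 4)/(4*d^2 - 15*d - 4)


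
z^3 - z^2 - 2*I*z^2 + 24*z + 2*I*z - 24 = (z - 1)*(z - 6*I)*(z + 4*I)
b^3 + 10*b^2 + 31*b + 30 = (b + 2)*(b + 3)*(b + 5)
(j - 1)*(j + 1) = j^2 - 1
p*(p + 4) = p^2 + 4*p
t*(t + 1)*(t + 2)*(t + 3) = t^4 + 6*t^3 + 11*t^2 + 6*t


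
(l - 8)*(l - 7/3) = l^2 - 31*l/3 + 56/3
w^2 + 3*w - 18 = (w - 3)*(w + 6)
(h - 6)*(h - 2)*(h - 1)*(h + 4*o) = h^4 + 4*h^3*o - 9*h^3 - 36*h^2*o + 20*h^2 + 80*h*o - 12*h - 48*o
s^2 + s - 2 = (s - 1)*(s + 2)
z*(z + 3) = z^2 + 3*z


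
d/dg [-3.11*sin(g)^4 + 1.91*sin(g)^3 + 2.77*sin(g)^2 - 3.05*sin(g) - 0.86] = (-12.44*sin(g)^3 + 5.73*sin(g)^2 + 5.54*sin(g) - 3.05)*cos(g)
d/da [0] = 0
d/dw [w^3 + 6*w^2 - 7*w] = 3*w^2 + 12*w - 7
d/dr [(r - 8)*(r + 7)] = 2*r - 1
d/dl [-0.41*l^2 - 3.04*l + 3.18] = -0.82*l - 3.04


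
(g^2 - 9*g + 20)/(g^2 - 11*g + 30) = (g - 4)/(g - 6)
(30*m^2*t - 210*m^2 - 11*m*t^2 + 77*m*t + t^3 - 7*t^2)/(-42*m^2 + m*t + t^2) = (-5*m*t + 35*m + t^2 - 7*t)/(7*m + t)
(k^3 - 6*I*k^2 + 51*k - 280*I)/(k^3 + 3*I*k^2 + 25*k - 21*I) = (k^2 - 13*I*k - 40)/(k^2 - 4*I*k - 3)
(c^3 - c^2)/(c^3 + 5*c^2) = (c - 1)/(c + 5)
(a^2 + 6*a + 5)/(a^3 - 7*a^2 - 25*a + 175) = (a + 1)/(a^2 - 12*a + 35)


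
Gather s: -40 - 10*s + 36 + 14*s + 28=4*s + 24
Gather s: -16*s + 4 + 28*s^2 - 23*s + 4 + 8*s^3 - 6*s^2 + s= 8*s^3 + 22*s^2 - 38*s + 8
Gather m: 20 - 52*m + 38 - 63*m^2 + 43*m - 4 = -63*m^2 - 9*m + 54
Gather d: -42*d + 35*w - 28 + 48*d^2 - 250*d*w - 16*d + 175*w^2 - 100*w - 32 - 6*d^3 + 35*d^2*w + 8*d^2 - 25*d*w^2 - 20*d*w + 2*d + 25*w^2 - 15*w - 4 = -6*d^3 + d^2*(35*w + 56) + d*(-25*w^2 - 270*w - 56) + 200*w^2 - 80*w - 64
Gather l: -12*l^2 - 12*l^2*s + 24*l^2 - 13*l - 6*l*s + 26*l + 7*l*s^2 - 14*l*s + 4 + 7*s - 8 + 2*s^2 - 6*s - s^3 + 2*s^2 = l^2*(12 - 12*s) + l*(7*s^2 - 20*s + 13) - s^3 + 4*s^2 + s - 4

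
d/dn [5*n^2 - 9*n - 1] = 10*n - 9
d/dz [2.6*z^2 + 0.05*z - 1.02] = 5.2*z + 0.05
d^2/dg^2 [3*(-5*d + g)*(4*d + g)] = 6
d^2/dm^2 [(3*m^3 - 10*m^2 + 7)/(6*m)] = 1 + 7/(3*m^3)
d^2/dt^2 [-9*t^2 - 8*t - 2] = -18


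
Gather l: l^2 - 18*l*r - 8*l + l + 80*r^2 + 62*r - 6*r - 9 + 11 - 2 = l^2 + l*(-18*r - 7) + 80*r^2 + 56*r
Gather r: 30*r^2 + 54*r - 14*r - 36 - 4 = 30*r^2 + 40*r - 40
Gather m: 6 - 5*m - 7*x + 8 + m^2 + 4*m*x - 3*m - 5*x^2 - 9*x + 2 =m^2 + m*(4*x - 8) - 5*x^2 - 16*x + 16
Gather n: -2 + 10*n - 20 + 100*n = 110*n - 22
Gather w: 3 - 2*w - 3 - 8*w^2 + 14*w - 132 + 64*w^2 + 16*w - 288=56*w^2 + 28*w - 420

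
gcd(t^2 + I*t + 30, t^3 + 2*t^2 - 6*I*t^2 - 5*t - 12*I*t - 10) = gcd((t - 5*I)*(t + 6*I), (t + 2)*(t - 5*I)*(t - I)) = t - 5*I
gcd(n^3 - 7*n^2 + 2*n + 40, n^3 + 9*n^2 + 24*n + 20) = n + 2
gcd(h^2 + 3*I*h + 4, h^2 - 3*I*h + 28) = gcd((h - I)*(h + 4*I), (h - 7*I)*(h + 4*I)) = h + 4*I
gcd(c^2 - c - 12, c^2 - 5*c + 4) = c - 4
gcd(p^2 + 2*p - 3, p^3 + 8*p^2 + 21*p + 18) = p + 3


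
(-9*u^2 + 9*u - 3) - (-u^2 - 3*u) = -8*u^2 + 12*u - 3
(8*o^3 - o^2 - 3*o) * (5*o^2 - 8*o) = 40*o^5 - 69*o^4 - 7*o^3 + 24*o^2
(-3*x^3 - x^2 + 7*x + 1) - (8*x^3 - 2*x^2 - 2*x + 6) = -11*x^3 + x^2 + 9*x - 5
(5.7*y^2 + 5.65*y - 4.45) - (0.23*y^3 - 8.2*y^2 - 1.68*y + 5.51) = -0.23*y^3 + 13.9*y^2 + 7.33*y - 9.96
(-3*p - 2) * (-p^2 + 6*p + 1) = 3*p^3 - 16*p^2 - 15*p - 2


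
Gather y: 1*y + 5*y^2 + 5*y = 5*y^2 + 6*y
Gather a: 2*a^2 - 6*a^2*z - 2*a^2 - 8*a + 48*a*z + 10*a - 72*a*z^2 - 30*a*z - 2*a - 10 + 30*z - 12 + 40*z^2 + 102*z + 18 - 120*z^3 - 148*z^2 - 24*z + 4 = -6*a^2*z + a*(-72*z^2 + 18*z) - 120*z^3 - 108*z^2 + 108*z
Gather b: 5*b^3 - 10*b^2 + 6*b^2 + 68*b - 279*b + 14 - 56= 5*b^3 - 4*b^2 - 211*b - 42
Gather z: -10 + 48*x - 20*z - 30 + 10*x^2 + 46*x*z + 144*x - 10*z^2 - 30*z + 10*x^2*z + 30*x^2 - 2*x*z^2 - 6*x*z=40*x^2 + 192*x + z^2*(-2*x - 10) + z*(10*x^2 + 40*x - 50) - 40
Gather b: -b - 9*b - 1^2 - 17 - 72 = -10*b - 90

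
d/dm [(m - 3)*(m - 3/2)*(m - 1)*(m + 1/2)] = m*(8*m^2 - 30*m + 25)/2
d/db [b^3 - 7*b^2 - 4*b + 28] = 3*b^2 - 14*b - 4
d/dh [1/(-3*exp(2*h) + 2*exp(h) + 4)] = (6*exp(h) - 2)*exp(h)/(-3*exp(2*h) + 2*exp(h) + 4)^2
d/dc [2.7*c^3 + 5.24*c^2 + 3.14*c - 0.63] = 8.1*c^2 + 10.48*c + 3.14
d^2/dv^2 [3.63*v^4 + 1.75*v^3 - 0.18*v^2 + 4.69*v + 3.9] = 43.56*v^2 + 10.5*v - 0.36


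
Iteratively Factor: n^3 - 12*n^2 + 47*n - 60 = (n - 4)*(n^2 - 8*n + 15) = (n - 4)*(n - 3)*(n - 5)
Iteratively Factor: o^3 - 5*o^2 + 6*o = (o)*(o^2 - 5*o + 6) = o*(o - 3)*(o - 2)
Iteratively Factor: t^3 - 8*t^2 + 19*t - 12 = (t - 4)*(t^2 - 4*t + 3) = (t - 4)*(t - 1)*(t - 3)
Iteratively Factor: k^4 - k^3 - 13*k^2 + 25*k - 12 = (k + 4)*(k^3 - 5*k^2 + 7*k - 3) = (k - 3)*(k + 4)*(k^2 - 2*k + 1) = (k - 3)*(k - 1)*(k + 4)*(k - 1)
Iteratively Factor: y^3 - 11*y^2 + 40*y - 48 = (y - 4)*(y^2 - 7*y + 12) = (y - 4)*(y - 3)*(y - 4)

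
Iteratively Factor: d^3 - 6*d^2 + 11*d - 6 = (d - 3)*(d^2 - 3*d + 2) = (d - 3)*(d - 1)*(d - 2)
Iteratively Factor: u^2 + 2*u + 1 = (u + 1)*(u + 1)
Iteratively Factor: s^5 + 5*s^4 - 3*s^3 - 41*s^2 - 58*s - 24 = (s - 3)*(s^4 + 8*s^3 + 21*s^2 + 22*s + 8) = (s - 3)*(s + 1)*(s^3 + 7*s^2 + 14*s + 8) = (s - 3)*(s + 1)^2*(s^2 + 6*s + 8) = (s - 3)*(s + 1)^2*(s + 4)*(s + 2)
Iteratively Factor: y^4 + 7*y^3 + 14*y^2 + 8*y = (y + 1)*(y^3 + 6*y^2 + 8*y) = (y + 1)*(y + 2)*(y^2 + 4*y) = y*(y + 1)*(y + 2)*(y + 4)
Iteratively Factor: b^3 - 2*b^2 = (b)*(b^2 - 2*b) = b*(b - 2)*(b)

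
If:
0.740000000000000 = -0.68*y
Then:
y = -1.09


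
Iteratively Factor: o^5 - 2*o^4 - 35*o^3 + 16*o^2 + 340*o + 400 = (o - 5)*(o^4 + 3*o^3 - 20*o^2 - 84*o - 80) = (o - 5)*(o + 2)*(o^3 + o^2 - 22*o - 40) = (o - 5)*(o + 2)*(o + 4)*(o^2 - 3*o - 10) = (o - 5)*(o + 2)^2*(o + 4)*(o - 5)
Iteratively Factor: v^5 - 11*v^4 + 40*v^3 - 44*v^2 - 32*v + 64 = (v - 2)*(v^4 - 9*v^3 + 22*v^2 - 32) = (v - 2)*(v + 1)*(v^3 - 10*v^2 + 32*v - 32) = (v - 4)*(v - 2)*(v + 1)*(v^2 - 6*v + 8) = (v - 4)^2*(v - 2)*(v + 1)*(v - 2)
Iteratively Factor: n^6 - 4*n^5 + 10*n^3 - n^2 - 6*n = (n - 3)*(n^5 - n^4 - 3*n^3 + n^2 + 2*n) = (n - 3)*(n + 1)*(n^4 - 2*n^3 - n^2 + 2*n) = (n - 3)*(n - 2)*(n + 1)*(n^3 - n) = (n - 3)*(n - 2)*(n + 1)^2*(n^2 - n) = n*(n - 3)*(n - 2)*(n + 1)^2*(n - 1)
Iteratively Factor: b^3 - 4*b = (b - 2)*(b^2 + 2*b) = (b - 2)*(b + 2)*(b)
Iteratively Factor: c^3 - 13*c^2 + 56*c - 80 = (c - 5)*(c^2 - 8*c + 16) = (c - 5)*(c - 4)*(c - 4)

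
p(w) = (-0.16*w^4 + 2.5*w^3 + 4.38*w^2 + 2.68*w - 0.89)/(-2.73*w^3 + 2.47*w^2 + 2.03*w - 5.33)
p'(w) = (8.19*w^2 - 4.94*w - 2.03)*(-0.16*w^4 + 2.5*w^3 + 4.38*w^2 + 2.68*w - 0.89)/(-2.73*w^3 + 2.47*w^2 + 2.03*w - 5.33)^2 + (-0.64*w^3 + 7.5*w^2 + 8.76*w + 2.68)/(-2.73*w^3 + 2.47*w^2 + 2.03*w - 5.33) = (0.4368*w^6 - 0.790400000000002*w^5 + 17.158*w^4 + 28.194*w^3 - 44.9923*w^2 - 42.2942*w - 12.4777)/(7.4529*w^6 - 13.4862*w^5 - 4.9829*w^4 + 39.13*w^3 - 22.2093*w^2 - 21.6398*w + 28.4089)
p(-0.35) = 0.25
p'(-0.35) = -0.13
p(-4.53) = -0.77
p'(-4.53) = 0.11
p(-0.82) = 0.42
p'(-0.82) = -1.05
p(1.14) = -2.93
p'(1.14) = -3.30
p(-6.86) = -1.00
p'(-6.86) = 0.09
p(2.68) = -2.24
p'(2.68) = 0.86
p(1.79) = -3.25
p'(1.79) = 1.18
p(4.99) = -1.22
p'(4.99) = 0.23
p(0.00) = 0.17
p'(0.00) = -0.44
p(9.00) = -0.65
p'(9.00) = 0.10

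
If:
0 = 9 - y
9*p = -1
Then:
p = -1/9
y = 9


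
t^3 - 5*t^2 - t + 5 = (t - 5)*(t - 1)*(t + 1)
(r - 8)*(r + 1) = r^2 - 7*r - 8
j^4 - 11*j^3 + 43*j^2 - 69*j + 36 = (j - 4)*(j - 3)^2*(j - 1)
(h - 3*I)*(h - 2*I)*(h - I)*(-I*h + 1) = -I*h^4 - 5*h^3 + 5*I*h^2 - 5*h + 6*I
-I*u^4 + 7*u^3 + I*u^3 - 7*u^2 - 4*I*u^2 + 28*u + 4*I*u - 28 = (u - 2*I)*(u + 2*I)*(u + 7*I)*(-I*u + I)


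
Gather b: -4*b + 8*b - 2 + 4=4*b + 2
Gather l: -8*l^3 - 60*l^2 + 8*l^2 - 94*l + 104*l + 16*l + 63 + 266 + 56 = -8*l^3 - 52*l^2 + 26*l + 385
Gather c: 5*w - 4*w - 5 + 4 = w - 1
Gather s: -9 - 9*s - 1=-9*s - 10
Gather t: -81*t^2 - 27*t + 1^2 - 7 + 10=-81*t^2 - 27*t + 4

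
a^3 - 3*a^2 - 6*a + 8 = (a - 4)*(a - 1)*(a + 2)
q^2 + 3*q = q*(q + 3)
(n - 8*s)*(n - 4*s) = n^2 - 12*n*s + 32*s^2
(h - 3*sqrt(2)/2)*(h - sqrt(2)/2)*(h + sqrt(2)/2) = h^3 - 3*sqrt(2)*h^2/2 - h/2 + 3*sqrt(2)/4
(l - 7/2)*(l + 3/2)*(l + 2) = l^3 - 37*l/4 - 21/2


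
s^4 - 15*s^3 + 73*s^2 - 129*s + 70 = (s - 7)*(s - 5)*(s - 2)*(s - 1)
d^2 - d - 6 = (d - 3)*(d + 2)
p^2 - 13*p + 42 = (p - 7)*(p - 6)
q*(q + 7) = q^2 + 7*q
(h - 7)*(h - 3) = h^2 - 10*h + 21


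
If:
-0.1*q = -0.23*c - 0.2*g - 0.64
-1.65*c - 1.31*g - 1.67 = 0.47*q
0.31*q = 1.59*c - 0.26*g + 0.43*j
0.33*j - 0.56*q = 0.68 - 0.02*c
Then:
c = -1.30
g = -0.51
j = 6.22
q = 2.41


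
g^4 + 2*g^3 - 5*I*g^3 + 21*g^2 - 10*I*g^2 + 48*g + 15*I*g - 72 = (g - 1)*(g + 3)*(g - 8*I)*(g + 3*I)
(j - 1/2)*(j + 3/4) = j^2 + j/4 - 3/8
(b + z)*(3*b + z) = 3*b^2 + 4*b*z + z^2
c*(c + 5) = c^2 + 5*c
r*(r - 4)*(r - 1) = r^3 - 5*r^2 + 4*r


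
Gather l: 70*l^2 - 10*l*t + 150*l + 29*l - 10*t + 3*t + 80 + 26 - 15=70*l^2 + l*(179 - 10*t) - 7*t + 91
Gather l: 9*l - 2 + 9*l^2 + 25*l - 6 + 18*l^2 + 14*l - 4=27*l^2 + 48*l - 12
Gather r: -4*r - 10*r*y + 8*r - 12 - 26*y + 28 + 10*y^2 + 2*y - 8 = r*(4 - 10*y) + 10*y^2 - 24*y + 8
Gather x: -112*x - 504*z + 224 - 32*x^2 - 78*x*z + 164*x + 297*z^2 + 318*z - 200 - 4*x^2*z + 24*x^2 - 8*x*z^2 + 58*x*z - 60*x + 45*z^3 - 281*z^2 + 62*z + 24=x^2*(-4*z - 8) + x*(-8*z^2 - 20*z - 8) + 45*z^3 + 16*z^2 - 124*z + 48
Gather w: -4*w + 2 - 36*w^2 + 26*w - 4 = -36*w^2 + 22*w - 2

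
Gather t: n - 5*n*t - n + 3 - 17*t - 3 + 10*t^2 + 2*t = 10*t^2 + t*(-5*n - 15)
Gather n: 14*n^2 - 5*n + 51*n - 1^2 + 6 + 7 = 14*n^2 + 46*n + 12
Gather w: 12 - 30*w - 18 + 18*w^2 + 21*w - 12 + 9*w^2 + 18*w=27*w^2 + 9*w - 18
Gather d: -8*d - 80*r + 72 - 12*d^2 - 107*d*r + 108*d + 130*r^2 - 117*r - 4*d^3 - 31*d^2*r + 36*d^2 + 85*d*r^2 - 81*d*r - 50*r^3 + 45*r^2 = -4*d^3 + d^2*(24 - 31*r) + d*(85*r^2 - 188*r + 100) - 50*r^3 + 175*r^2 - 197*r + 72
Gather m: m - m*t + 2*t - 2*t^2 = m*(1 - t) - 2*t^2 + 2*t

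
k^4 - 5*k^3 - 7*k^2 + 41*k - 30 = (k - 5)*(k - 2)*(k - 1)*(k + 3)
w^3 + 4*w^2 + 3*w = w*(w + 1)*(w + 3)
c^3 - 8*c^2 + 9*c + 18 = (c - 6)*(c - 3)*(c + 1)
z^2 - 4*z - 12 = (z - 6)*(z + 2)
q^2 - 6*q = q*(q - 6)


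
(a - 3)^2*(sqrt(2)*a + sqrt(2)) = sqrt(2)*a^3 - 5*sqrt(2)*a^2 + 3*sqrt(2)*a + 9*sqrt(2)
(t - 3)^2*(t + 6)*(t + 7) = t^4 + 7*t^3 - 27*t^2 - 135*t + 378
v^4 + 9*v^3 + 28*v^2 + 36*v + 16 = (v + 1)*(v + 2)^2*(v + 4)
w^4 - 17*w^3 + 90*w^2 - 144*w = w*(w - 8)*(w - 6)*(w - 3)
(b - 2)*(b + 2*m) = b^2 + 2*b*m - 2*b - 4*m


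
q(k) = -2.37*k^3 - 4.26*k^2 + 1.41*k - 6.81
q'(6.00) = -305.67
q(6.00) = -663.63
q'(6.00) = -305.67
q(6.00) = -663.63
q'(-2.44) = -20.13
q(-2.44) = -1.18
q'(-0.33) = 3.45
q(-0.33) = -7.65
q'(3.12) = -94.38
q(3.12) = -115.86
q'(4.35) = -170.19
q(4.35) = -276.37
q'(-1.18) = 1.56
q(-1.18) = -10.51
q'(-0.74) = 3.82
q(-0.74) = -9.23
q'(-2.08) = -11.63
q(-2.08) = -6.85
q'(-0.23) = 2.99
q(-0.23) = -7.33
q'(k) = -7.11*k^2 - 8.52*k + 1.41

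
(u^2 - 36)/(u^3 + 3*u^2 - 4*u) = (u^2 - 36)/(u*(u^2 + 3*u - 4))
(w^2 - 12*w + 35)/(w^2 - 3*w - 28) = (w - 5)/(w + 4)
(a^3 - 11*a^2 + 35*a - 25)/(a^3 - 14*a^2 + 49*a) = (a^3 - 11*a^2 + 35*a - 25)/(a*(a^2 - 14*a + 49))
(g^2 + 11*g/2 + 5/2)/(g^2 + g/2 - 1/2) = (2*g^2 + 11*g + 5)/(2*g^2 + g - 1)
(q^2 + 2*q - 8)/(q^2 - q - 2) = (q + 4)/(q + 1)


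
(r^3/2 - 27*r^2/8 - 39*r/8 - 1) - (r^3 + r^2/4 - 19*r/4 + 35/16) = -r^3/2 - 29*r^2/8 - r/8 - 51/16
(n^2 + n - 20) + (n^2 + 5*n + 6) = 2*n^2 + 6*n - 14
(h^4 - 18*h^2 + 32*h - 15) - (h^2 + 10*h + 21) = h^4 - 19*h^2 + 22*h - 36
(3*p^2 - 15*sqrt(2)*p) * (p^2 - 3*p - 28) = 3*p^4 - 15*sqrt(2)*p^3 - 9*p^3 - 84*p^2 + 45*sqrt(2)*p^2 + 420*sqrt(2)*p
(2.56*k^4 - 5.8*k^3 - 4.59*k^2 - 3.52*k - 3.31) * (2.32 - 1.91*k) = -4.8896*k^5 + 17.0172*k^4 - 4.6891*k^3 - 3.9256*k^2 - 1.8443*k - 7.6792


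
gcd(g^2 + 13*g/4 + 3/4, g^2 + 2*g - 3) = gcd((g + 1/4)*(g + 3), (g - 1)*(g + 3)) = g + 3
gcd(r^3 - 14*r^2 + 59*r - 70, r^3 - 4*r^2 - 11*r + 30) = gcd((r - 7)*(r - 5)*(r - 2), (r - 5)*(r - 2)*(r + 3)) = r^2 - 7*r + 10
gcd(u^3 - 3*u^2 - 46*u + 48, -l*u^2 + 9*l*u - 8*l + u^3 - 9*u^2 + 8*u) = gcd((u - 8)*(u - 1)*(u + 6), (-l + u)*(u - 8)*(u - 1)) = u^2 - 9*u + 8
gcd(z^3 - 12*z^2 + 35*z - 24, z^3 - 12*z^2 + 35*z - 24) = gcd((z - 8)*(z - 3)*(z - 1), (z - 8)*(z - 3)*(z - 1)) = z^3 - 12*z^2 + 35*z - 24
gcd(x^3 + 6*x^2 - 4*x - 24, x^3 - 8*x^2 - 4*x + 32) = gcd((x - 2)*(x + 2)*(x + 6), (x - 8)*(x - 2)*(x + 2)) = x^2 - 4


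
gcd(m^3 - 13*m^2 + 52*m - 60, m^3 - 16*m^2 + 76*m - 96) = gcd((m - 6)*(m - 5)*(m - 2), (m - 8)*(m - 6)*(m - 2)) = m^2 - 8*m + 12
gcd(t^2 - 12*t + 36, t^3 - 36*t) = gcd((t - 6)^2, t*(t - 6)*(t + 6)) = t - 6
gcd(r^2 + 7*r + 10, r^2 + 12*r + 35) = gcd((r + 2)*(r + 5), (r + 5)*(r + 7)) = r + 5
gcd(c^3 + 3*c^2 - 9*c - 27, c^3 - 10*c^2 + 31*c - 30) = c - 3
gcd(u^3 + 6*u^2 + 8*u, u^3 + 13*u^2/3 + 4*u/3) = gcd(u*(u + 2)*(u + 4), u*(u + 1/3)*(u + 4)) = u^2 + 4*u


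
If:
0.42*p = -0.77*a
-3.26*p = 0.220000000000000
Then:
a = 0.04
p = -0.07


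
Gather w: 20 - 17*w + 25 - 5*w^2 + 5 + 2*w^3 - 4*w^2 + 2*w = 2*w^3 - 9*w^2 - 15*w + 50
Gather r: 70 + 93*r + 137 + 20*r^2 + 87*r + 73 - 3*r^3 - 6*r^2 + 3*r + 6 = -3*r^3 + 14*r^2 + 183*r + 286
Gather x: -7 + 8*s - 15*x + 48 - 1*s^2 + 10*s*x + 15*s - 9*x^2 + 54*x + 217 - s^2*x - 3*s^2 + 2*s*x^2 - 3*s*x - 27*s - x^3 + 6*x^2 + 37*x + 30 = -4*s^2 - 4*s - x^3 + x^2*(2*s - 3) + x*(-s^2 + 7*s + 76) + 288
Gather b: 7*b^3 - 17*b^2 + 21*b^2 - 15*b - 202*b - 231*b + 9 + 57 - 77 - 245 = 7*b^3 + 4*b^2 - 448*b - 256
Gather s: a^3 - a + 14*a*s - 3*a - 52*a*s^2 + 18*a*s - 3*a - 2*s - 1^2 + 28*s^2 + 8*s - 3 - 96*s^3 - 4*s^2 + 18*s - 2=a^3 - 7*a - 96*s^3 + s^2*(24 - 52*a) + s*(32*a + 24) - 6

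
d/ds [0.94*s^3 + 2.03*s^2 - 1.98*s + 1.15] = 2.82*s^2 + 4.06*s - 1.98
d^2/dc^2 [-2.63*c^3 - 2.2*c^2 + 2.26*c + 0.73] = -15.78*c - 4.4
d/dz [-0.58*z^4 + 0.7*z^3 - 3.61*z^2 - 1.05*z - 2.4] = -2.32*z^3 + 2.1*z^2 - 7.22*z - 1.05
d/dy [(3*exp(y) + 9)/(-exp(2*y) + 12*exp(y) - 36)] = 3*(exp(y) + 12)*exp(y)/(exp(3*y) - 18*exp(2*y) + 108*exp(y) - 216)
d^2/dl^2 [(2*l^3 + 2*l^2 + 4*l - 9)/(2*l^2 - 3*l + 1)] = 2*(42*l^3 - 138*l^2 + 144*l - 49)/(8*l^6 - 36*l^5 + 66*l^4 - 63*l^3 + 33*l^2 - 9*l + 1)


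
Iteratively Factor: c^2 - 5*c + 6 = (c - 2)*(c - 3)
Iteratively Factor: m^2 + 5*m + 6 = (m + 3)*(m + 2)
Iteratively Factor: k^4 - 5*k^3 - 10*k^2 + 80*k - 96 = (k + 4)*(k^3 - 9*k^2 + 26*k - 24) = (k - 4)*(k + 4)*(k^2 - 5*k + 6) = (k - 4)*(k - 2)*(k + 4)*(k - 3)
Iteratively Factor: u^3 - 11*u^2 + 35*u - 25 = (u - 5)*(u^2 - 6*u + 5) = (u - 5)*(u - 1)*(u - 5)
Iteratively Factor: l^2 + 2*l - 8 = (l + 4)*(l - 2)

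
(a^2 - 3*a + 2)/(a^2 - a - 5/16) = 16*(-a^2 + 3*a - 2)/(-16*a^2 + 16*a + 5)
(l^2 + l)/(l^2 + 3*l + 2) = l/(l + 2)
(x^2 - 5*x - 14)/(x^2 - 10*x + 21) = (x + 2)/(x - 3)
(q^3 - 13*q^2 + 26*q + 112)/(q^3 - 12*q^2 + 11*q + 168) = (q + 2)/(q + 3)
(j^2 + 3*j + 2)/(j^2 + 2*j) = (j + 1)/j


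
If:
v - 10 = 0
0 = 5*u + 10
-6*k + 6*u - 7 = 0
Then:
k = -19/6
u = -2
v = 10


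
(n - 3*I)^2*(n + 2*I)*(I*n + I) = I*n^4 + 4*n^3 + I*n^3 + 4*n^2 + 3*I*n^2 + 18*n + 3*I*n + 18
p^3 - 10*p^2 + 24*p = p*(p - 6)*(p - 4)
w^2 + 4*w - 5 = (w - 1)*(w + 5)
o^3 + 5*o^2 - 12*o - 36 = (o - 3)*(o + 2)*(o + 6)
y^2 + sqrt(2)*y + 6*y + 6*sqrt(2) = (y + 6)*(y + sqrt(2))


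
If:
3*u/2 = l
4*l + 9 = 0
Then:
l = -9/4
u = -3/2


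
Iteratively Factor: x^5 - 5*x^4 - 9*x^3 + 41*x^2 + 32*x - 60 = (x + 2)*(x^4 - 7*x^3 + 5*x^2 + 31*x - 30) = (x - 1)*(x + 2)*(x^3 - 6*x^2 - x + 30) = (x - 3)*(x - 1)*(x + 2)*(x^2 - 3*x - 10) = (x - 3)*(x - 1)*(x + 2)^2*(x - 5)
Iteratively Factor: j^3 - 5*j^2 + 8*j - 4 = (j - 2)*(j^2 - 3*j + 2) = (j - 2)^2*(j - 1)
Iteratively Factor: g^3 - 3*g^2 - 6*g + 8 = (g - 4)*(g^2 + g - 2) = (g - 4)*(g + 2)*(g - 1)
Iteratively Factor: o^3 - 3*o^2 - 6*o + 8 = (o - 4)*(o^2 + o - 2) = (o - 4)*(o + 2)*(o - 1)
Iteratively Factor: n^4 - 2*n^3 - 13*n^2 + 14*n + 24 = (n + 1)*(n^3 - 3*n^2 - 10*n + 24) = (n + 1)*(n + 3)*(n^2 - 6*n + 8) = (n - 4)*(n + 1)*(n + 3)*(n - 2)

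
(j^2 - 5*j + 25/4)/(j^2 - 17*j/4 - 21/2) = (-4*j^2 + 20*j - 25)/(-4*j^2 + 17*j + 42)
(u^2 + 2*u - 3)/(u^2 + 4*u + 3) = (u - 1)/(u + 1)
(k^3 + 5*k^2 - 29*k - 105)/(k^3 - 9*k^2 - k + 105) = (k + 7)/(k - 7)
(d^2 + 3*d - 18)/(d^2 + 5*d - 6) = (d - 3)/(d - 1)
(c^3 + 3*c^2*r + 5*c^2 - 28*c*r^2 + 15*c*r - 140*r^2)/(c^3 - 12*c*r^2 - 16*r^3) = (c^2 + 7*c*r + 5*c + 35*r)/(c^2 + 4*c*r + 4*r^2)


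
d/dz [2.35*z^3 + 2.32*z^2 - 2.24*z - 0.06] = 7.05*z^2 + 4.64*z - 2.24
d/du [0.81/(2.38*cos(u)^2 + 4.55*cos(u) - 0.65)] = (3.8556*cos(u) + 3.6855)*sin(u)/(2.38*cos(u)^2 + 4.55*cos(u) - 0.65)^2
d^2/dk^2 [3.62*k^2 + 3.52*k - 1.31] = 7.24000000000000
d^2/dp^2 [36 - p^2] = -2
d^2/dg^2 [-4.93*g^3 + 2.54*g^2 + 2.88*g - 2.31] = 5.08 - 29.58*g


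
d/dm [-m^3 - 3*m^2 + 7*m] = -3*m^2 - 6*m + 7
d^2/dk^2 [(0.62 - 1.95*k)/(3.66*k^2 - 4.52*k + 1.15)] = (-(1.95*k - 0.62)*(7.32*k - 4.52)*(14.64*k - 9.04) + (42.822*k - 22.1664)*(3.66*k^2 - 4.52*k + 1.15))/(3.66*k^2 - 4.52*k + 1.15)^3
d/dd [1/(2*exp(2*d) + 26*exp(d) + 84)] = (-exp(d) - 13/2)*exp(d)/(exp(2*d) + 13*exp(d) + 42)^2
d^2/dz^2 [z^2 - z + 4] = 2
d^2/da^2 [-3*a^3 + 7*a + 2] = -18*a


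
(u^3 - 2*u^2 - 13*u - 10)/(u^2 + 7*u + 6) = (u^2 - 3*u - 10)/(u + 6)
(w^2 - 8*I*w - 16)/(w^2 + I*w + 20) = (w - 4*I)/(w + 5*I)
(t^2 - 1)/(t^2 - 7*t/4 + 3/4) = 4*(t + 1)/(4*t - 3)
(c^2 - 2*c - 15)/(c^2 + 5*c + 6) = (c - 5)/(c + 2)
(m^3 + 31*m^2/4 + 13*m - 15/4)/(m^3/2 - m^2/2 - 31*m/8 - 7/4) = 2*(-4*m^3 - 31*m^2 - 52*m + 15)/(-4*m^3 + 4*m^2 + 31*m + 14)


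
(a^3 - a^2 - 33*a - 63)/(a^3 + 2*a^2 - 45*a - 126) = (a + 3)/(a + 6)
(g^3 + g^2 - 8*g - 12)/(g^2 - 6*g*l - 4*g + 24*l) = (g^3 + g^2 - 8*g - 12)/(g^2 - 6*g*l - 4*g + 24*l)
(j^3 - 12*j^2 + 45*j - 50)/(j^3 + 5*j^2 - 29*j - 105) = (j^2 - 7*j + 10)/(j^2 + 10*j + 21)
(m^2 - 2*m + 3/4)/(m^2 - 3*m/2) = (m - 1/2)/m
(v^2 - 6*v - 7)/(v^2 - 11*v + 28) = (v + 1)/(v - 4)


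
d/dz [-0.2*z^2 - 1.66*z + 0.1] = -0.4*z - 1.66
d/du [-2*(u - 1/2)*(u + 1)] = -4*u - 1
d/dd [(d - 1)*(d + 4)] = 2*d + 3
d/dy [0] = 0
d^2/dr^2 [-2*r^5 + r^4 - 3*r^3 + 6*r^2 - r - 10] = -40*r^3 + 12*r^2 - 18*r + 12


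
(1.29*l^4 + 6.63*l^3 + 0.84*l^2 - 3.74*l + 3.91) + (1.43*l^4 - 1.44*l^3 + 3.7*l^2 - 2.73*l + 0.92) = 2.72*l^4 + 5.19*l^3 + 4.54*l^2 - 6.47*l + 4.83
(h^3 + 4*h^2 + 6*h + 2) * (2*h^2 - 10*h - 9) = 2*h^5 - 2*h^4 - 37*h^3 - 92*h^2 - 74*h - 18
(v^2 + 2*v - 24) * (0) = 0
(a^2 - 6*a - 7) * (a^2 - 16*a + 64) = a^4 - 22*a^3 + 153*a^2 - 272*a - 448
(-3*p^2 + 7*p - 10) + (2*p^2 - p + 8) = -p^2 + 6*p - 2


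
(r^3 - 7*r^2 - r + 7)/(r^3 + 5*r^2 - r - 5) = (r - 7)/(r + 5)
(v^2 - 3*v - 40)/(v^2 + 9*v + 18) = (v^2 - 3*v - 40)/(v^2 + 9*v + 18)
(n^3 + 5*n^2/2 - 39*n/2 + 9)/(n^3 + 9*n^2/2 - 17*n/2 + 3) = (n - 3)/(n - 1)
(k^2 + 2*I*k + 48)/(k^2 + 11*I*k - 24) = (k - 6*I)/(k + 3*I)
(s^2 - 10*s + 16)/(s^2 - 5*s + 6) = (s - 8)/(s - 3)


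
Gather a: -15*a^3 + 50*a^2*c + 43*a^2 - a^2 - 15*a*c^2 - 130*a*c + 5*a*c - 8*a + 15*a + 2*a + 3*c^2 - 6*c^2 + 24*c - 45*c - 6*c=-15*a^3 + a^2*(50*c + 42) + a*(-15*c^2 - 125*c + 9) - 3*c^2 - 27*c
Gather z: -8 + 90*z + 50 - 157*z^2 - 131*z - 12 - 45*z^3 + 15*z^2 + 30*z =-45*z^3 - 142*z^2 - 11*z + 30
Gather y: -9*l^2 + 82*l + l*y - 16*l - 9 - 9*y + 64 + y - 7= -9*l^2 + 66*l + y*(l - 8) + 48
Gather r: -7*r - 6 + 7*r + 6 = 0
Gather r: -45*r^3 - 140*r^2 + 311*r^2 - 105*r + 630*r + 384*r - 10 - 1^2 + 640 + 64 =-45*r^3 + 171*r^2 + 909*r + 693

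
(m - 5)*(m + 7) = m^2 + 2*m - 35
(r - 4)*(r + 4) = r^2 - 16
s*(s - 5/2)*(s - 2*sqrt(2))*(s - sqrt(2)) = s^4 - 3*sqrt(2)*s^3 - 5*s^3/2 + 4*s^2 + 15*sqrt(2)*s^2/2 - 10*s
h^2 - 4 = (h - 2)*(h + 2)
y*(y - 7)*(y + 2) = y^3 - 5*y^2 - 14*y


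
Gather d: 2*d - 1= 2*d - 1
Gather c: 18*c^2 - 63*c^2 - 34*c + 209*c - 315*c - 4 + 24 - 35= -45*c^2 - 140*c - 15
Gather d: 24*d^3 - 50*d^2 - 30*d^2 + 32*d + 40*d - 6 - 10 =24*d^3 - 80*d^2 + 72*d - 16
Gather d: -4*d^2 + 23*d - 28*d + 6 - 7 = -4*d^2 - 5*d - 1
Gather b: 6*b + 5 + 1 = 6*b + 6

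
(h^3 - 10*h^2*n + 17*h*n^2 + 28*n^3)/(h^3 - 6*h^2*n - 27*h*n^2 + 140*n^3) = (h + n)/(h + 5*n)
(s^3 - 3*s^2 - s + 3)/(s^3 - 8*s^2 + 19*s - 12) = (s + 1)/(s - 4)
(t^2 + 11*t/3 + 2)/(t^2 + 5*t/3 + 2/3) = (t + 3)/(t + 1)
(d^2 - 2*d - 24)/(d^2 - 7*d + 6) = (d + 4)/(d - 1)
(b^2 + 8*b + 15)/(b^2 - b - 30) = (b + 3)/(b - 6)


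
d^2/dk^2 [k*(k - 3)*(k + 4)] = 6*k + 2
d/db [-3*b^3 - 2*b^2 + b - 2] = -9*b^2 - 4*b + 1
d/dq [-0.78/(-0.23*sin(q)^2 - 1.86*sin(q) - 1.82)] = -(0.3588*sin(q) + 1.4508)*cos(q)/(0.23*sin(q)^2 + 1.86*sin(q) + 1.82)^2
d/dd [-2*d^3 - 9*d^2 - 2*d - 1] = -6*d^2 - 18*d - 2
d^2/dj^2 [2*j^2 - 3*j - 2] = 4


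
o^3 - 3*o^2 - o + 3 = (o - 3)*(o - 1)*(o + 1)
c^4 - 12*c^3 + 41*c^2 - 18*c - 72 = (c - 6)*(c - 4)*(c - 3)*(c + 1)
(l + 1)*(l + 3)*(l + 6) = l^3 + 10*l^2 + 27*l + 18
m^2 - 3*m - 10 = (m - 5)*(m + 2)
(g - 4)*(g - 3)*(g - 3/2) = g^3 - 17*g^2/2 + 45*g/2 - 18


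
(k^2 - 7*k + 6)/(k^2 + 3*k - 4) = (k - 6)/(k + 4)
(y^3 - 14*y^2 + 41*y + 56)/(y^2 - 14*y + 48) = (y^2 - 6*y - 7)/(y - 6)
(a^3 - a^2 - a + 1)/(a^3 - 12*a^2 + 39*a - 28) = (a^2 - 1)/(a^2 - 11*a + 28)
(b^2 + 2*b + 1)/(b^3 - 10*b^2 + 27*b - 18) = (b^2 + 2*b + 1)/(b^3 - 10*b^2 + 27*b - 18)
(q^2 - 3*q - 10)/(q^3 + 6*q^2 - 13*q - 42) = (q - 5)/(q^2 + 4*q - 21)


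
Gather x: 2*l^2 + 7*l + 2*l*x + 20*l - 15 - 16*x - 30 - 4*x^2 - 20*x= 2*l^2 + 27*l - 4*x^2 + x*(2*l - 36) - 45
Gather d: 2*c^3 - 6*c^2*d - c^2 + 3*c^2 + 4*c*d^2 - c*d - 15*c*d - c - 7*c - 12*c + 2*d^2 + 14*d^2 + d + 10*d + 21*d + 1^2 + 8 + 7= 2*c^3 + 2*c^2 - 20*c + d^2*(4*c + 16) + d*(-6*c^2 - 16*c + 32) + 16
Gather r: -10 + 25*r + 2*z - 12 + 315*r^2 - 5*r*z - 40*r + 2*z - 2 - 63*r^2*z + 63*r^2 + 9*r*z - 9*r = r^2*(378 - 63*z) + r*(4*z - 24) + 4*z - 24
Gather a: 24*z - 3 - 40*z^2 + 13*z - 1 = -40*z^2 + 37*z - 4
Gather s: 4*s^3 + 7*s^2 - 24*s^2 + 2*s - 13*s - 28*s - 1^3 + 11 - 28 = 4*s^3 - 17*s^2 - 39*s - 18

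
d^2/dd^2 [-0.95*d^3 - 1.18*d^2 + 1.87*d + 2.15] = -5.7*d - 2.36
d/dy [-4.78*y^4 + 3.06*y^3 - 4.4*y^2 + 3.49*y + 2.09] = -19.12*y^3 + 9.18*y^2 - 8.8*y + 3.49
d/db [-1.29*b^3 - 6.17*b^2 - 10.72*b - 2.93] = -3.87*b^2 - 12.34*b - 10.72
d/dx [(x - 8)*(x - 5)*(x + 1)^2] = 4*x^3 - 33*x^2 + 30*x + 67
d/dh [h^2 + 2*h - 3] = 2*h + 2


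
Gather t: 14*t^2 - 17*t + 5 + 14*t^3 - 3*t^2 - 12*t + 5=14*t^3 + 11*t^2 - 29*t + 10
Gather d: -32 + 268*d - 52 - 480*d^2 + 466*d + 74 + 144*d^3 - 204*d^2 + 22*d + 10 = 144*d^3 - 684*d^2 + 756*d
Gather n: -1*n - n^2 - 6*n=-n^2 - 7*n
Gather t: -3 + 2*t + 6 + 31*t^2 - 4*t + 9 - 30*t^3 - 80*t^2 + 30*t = -30*t^3 - 49*t^2 + 28*t + 12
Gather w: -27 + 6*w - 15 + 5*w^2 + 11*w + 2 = 5*w^2 + 17*w - 40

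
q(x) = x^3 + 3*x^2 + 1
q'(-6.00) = 72.00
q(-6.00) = -107.00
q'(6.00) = 144.00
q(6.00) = 325.00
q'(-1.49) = -2.28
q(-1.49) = 4.35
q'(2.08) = 25.46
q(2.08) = 22.98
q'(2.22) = 28.11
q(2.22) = 26.73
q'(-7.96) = 142.32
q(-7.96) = -313.27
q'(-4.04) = 24.72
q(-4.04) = -15.97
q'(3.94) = 70.21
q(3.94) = 108.73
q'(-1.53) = -2.16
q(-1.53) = 4.44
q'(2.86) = 41.70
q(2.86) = 48.93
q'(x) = 3*x^2 + 6*x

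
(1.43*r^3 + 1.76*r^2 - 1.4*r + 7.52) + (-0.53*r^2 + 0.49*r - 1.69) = 1.43*r^3 + 1.23*r^2 - 0.91*r + 5.83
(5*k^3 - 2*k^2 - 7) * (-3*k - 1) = -15*k^4 + k^3 + 2*k^2 + 21*k + 7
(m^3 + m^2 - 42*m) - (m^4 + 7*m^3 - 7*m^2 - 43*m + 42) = -m^4 - 6*m^3 + 8*m^2 + m - 42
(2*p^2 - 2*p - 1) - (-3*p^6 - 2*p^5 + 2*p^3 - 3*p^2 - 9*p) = 3*p^6 + 2*p^5 - 2*p^3 + 5*p^2 + 7*p - 1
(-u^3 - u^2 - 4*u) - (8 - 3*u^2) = -u^3 + 2*u^2 - 4*u - 8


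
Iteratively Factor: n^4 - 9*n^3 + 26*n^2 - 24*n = (n - 3)*(n^3 - 6*n^2 + 8*n) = (n - 4)*(n - 3)*(n^2 - 2*n) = n*(n - 4)*(n - 3)*(n - 2)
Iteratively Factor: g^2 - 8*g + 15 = (g - 3)*(g - 5)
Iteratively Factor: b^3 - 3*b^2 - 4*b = (b + 1)*(b^2 - 4*b) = b*(b + 1)*(b - 4)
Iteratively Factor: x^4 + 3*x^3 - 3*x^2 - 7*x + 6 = (x + 2)*(x^3 + x^2 - 5*x + 3) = (x - 1)*(x + 2)*(x^2 + 2*x - 3) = (x - 1)^2*(x + 2)*(x + 3)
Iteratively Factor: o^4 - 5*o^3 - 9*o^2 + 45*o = (o - 5)*(o^3 - 9*o) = (o - 5)*(o + 3)*(o^2 - 3*o) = (o - 5)*(o - 3)*(o + 3)*(o)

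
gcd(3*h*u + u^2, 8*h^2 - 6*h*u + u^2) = 1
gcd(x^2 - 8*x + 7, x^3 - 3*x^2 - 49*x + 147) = x - 7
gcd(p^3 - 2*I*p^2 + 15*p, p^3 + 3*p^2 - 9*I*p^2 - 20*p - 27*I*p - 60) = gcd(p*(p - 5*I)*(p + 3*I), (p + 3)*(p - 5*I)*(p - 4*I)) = p - 5*I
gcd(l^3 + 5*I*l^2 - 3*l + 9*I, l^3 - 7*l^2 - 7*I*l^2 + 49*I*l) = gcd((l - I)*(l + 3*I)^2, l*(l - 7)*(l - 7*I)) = 1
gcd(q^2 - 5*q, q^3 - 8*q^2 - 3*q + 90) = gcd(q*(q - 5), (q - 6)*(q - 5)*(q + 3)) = q - 5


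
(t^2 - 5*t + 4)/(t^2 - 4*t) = (t - 1)/t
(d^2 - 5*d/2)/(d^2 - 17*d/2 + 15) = d/(d - 6)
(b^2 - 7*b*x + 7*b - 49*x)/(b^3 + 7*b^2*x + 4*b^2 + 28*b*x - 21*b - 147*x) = (b - 7*x)/(b^2 + 7*b*x - 3*b - 21*x)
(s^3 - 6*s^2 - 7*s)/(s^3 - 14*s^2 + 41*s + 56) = s/(s - 8)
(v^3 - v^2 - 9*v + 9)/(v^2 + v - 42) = (v^3 - v^2 - 9*v + 9)/(v^2 + v - 42)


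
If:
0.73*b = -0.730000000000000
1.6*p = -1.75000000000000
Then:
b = -1.00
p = -1.09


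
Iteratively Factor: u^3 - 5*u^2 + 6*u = (u - 3)*(u^2 - 2*u) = u*(u - 3)*(u - 2)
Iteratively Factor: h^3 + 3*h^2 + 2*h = (h)*(h^2 + 3*h + 2) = h*(h + 1)*(h + 2)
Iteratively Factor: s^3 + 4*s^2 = (s + 4)*(s^2) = s*(s + 4)*(s)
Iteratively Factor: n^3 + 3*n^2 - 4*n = (n - 1)*(n^2 + 4*n) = n*(n - 1)*(n + 4)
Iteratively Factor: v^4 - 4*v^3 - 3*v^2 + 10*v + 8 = (v + 1)*(v^3 - 5*v^2 + 2*v + 8) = (v - 2)*(v + 1)*(v^2 - 3*v - 4) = (v - 4)*(v - 2)*(v + 1)*(v + 1)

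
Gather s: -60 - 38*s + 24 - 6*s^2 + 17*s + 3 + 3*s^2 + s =-3*s^2 - 20*s - 33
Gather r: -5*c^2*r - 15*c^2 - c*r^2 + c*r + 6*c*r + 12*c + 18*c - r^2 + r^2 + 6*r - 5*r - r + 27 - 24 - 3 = -15*c^2 - c*r^2 + 30*c + r*(-5*c^2 + 7*c)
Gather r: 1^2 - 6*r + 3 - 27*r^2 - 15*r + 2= -27*r^2 - 21*r + 6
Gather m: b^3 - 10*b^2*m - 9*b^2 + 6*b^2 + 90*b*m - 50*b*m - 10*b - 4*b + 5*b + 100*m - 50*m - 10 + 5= b^3 - 3*b^2 - 9*b + m*(-10*b^2 + 40*b + 50) - 5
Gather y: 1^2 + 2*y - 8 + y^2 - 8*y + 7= y^2 - 6*y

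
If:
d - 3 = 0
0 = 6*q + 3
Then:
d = 3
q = -1/2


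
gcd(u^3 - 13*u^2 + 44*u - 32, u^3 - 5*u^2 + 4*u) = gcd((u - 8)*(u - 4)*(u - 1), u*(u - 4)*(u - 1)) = u^2 - 5*u + 4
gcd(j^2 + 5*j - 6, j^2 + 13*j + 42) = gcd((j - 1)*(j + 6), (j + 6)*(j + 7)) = j + 6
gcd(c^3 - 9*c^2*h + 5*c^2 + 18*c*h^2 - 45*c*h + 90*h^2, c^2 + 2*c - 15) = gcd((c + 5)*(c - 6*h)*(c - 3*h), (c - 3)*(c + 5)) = c + 5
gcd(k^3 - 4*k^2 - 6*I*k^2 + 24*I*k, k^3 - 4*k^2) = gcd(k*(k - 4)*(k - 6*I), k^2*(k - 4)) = k^2 - 4*k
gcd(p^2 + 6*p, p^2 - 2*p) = p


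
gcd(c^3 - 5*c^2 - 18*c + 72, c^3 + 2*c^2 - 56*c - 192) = c + 4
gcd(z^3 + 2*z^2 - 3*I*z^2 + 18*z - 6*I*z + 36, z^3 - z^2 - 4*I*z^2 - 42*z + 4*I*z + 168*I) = 1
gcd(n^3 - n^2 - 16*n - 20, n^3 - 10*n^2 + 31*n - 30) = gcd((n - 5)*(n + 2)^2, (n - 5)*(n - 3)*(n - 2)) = n - 5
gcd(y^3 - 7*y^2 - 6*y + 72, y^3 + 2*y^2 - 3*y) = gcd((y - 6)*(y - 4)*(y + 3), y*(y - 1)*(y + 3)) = y + 3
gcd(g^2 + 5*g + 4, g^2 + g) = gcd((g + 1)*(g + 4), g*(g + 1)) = g + 1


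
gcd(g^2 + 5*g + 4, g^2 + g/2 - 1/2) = g + 1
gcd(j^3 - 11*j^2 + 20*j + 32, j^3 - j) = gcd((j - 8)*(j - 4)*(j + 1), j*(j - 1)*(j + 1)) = j + 1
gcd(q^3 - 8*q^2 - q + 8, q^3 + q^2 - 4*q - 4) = q + 1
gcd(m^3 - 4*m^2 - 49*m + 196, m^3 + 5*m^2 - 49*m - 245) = m^2 - 49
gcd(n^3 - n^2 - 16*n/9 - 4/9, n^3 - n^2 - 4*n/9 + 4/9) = n + 2/3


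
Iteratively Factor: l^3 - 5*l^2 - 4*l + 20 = (l - 2)*(l^2 - 3*l - 10) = (l - 5)*(l - 2)*(l + 2)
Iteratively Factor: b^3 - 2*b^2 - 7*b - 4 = (b + 1)*(b^2 - 3*b - 4) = (b + 1)^2*(b - 4)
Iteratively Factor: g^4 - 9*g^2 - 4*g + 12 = (g + 2)*(g^3 - 2*g^2 - 5*g + 6) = (g - 1)*(g + 2)*(g^2 - g - 6) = (g - 1)*(g + 2)^2*(g - 3)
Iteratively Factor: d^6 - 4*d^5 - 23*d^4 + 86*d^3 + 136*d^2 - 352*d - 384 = (d - 4)*(d^5 - 23*d^3 - 6*d^2 + 112*d + 96) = (d - 4)*(d + 4)*(d^4 - 4*d^3 - 7*d^2 + 22*d + 24) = (d - 4)*(d + 1)*(d + 4)*(d^3 - 5*d^2 - 2*d + 24) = (d - 4)*(d + 1)*(d + 2)*(d + 4)*(d^2 - 7*d + 12) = (d - 4)*(d - 3)*(d + 1)*(d + 2)*(d + 4)*(d - 4)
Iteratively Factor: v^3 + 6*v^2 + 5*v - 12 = (v + 4)*(v^2 + 2*v - 3) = (v + 3)*(v + 4)*(v - 1)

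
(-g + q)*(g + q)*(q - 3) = -g^2*q + 3*g^2 + q^3 - 3*q^2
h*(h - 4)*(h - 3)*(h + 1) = h^4 - 6*h^3 + 5*h^2 + 12*h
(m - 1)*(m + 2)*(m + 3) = m^3 + 4*m^2 + m - 6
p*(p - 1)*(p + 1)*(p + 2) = p^4 + 2*p^3 - p^2 - 2*p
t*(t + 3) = t^2 + 3*t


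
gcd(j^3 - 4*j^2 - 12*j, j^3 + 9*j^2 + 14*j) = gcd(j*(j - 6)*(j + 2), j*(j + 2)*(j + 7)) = j^2 + 2*j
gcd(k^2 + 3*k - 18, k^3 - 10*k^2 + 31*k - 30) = k - 3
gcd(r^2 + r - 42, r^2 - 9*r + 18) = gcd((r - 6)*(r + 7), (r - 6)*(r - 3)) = r - 6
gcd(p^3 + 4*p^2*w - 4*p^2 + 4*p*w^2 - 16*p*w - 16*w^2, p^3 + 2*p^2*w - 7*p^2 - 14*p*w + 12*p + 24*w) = p^2 + 2*p*w - 4*p - 8*w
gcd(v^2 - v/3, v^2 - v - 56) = 1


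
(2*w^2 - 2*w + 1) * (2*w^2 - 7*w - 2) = 4*w^4 - 18*w^3 + 12*w^2 - 3*w - 2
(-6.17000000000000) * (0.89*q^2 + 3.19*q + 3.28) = -5.4913*q^2 - 19.6823*q - 20.2376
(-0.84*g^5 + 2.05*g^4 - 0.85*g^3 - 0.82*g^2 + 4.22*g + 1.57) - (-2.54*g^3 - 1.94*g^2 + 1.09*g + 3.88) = -0.84*g^5 + 2.05*g^4 + 1.69*g^3 + 1.12*g^2 + 3.13*g - 2.31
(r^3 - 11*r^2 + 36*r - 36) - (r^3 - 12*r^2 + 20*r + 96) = r^2 + 16*r - 132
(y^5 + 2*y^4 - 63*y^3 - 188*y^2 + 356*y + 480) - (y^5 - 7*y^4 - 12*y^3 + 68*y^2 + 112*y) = 9*y^4 - 51*y^3 - 256*y^2 + 244*y + 480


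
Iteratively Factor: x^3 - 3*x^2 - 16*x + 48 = (x - 4)*(x^2 + x - 12) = (x - 4)*(x + 4)*(x - 3)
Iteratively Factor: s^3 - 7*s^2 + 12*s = (s)*(s^2 - 7*s + 12) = s*(s - 4)*(s - 3)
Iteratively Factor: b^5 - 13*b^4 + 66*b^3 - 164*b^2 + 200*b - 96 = (b - 2)*(b^4 - 11*b^3 + 44*b^2 - 76*b + 48) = (b - 4)*(b - 2)*(b^3 - 7*b^2 + 16*b - 12) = (b - 4)*(b - 2)^2*(b^2 - 5*b + 6) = (b - 4)*(b - 3)*(b - 2)^2*(b - 2)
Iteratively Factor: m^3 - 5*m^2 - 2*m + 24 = (m - 3)*(m^2 - 2*m - 8) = (m - 4)*(m - 3)*(m + 2)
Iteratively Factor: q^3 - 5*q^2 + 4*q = (q - 4)*(q^2 - q) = (q - 4)*(q - 1)*(q)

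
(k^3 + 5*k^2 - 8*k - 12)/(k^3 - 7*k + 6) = (k^2 + 7*k + 6)/(k^2 + 2*k - 3)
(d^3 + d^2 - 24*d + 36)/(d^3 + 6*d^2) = 1 - 5/d + 6/d^2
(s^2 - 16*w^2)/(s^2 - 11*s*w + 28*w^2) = (s + 4*w)/(s - 7*w)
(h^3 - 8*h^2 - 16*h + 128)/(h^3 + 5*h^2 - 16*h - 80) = (h - 8)/(h + 5)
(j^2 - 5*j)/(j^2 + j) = (j - 5)/(j + 1)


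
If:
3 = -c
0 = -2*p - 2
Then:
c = -3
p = -1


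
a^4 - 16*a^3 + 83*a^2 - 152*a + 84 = (a - 7)*(a - 6)*(a - 2)*(a - 1)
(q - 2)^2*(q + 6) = q^3 + 2*q^2 - 20*q + 24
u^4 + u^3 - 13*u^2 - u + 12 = (u - 3)*(u - 1)*(u + 1)*(u + 4)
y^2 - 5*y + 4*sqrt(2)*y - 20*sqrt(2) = (y - 5)*(y + 4*sqrt(2))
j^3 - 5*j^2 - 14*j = j*(j - 7)*(j + 2)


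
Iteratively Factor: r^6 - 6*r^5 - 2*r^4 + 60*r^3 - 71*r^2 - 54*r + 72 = (r - 3)*(r^5 - 3*r^4 - 11*r^3 + 27*r^2 + 10*r - 24) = (r - 3)*(r + 1)*(r^4 - 4*r^3 - 7*r^2 + 34*r - 24) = (r - 3)*(r - 2)*(r + 1)*(r^3 - 2*r^2 - 11*r + 12) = (r - 4)*(r - 3)*(r - 2)*(r + 1)*(r^2 + 2*r - 3) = (r - 4)*(r - 3)*(r - 2)*(r + 1)*(r + 3)*(r - 1)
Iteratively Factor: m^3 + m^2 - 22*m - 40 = (m + 2)*(m^2 - m - 20) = (m + 2)*(m + 4)*(m - 5)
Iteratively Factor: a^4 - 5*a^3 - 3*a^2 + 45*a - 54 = (a - 3)*(a^3 - 2*a^2 - 9*a + 18) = (a - 3)*(a - 2)*(a^2 - 9) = (a - 3)^2*(a - 2)*(a + 3)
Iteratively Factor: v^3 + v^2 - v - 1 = (v - 1)*(v^2 + 2*v + 1) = (v - 1)*(v + 1)*(v + 1)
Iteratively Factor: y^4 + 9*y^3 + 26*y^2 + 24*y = (y)*(y^3 + 9*y^2 + 26*y + 24) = y*(y + 3)*(y^2 + 6*y + 8) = y*(y + 2)*(y + 3)*(y + 4)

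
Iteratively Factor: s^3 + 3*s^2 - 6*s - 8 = (s + 1)*(s^2 + 2*s - 8) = (s - 2)*(s + 1)*(s + 4)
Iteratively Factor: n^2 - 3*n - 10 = (n + 2)*(n - 5)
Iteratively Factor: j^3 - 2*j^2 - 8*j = (j - 4)*(j^2 + 2*j) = (j - 4)*(j + 2)*(j)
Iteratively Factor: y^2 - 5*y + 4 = (y - 1)*(y - 4)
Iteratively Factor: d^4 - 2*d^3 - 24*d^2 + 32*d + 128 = (d - 4)*(d^3 + 2*d^2 - 16*d - 32) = (d - 4)*(d + 4)*(d^2 - 2*d - 8) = (d - 4)*(d + 2)*(d + 4)*(d - 4)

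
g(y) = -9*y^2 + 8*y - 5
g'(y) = 8 - 18*y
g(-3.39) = -135.55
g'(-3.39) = 69.02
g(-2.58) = -85.55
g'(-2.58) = 54.44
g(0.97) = -5.71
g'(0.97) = -9.46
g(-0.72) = -15.43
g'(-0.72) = 20.96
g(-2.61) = -87.19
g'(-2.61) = 54.98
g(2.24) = -32.24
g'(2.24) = -32.32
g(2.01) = -25.28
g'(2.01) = -28.18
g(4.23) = -132.20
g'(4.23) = -68.14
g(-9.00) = -806.00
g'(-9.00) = 170.00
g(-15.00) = -2150.00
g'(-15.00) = 278.00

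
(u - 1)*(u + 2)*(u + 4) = u^3 + 5*u^2 + 2*u - 8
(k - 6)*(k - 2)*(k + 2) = k^3 - 6*k^2 - 4*k + 24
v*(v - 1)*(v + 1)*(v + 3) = v^4 + 3*v^3 - v^2 - 3*v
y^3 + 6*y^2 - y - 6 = (y - 1)*(y + 1)*(y + 6)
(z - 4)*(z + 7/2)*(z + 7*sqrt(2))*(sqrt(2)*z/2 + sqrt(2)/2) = sqrt(2)*z^4/2 + sqrt(2)*z^3/4 + 7*z^3 - 29*sqrt(2)*z^2/4 + 7*z^2/2 - 203*z/2 - 7*sqrt(2)*z - 98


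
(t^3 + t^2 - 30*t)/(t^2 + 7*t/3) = 3*(t^2 + t - 30)/(3*t + 7)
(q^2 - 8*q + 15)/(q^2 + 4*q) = (q^2 - 8*q + 15)/(q*(q + 4))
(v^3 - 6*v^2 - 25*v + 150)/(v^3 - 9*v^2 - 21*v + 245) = (v^2 - 11*v + 30)/(v^2 - 14*v + 49)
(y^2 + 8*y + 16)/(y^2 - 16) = (y + 4)/(y - 4)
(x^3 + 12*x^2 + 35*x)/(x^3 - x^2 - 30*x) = (x + 7)/(x - 6)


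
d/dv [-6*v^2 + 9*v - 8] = 9 - 12*v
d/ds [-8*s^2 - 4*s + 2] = -16*s - 4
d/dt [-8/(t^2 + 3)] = 16*t/(t^2 + 3)^2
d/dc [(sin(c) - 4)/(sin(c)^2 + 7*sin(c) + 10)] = (8*sin(c) + cos(c)^2 + 37)*cos(c)/(sin(c)^2 + 7*sin(c) + 10)^2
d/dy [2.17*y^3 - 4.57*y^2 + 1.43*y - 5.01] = 6.51*y^2 - 9.14*y + 1.43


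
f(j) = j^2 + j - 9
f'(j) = 2*j + 1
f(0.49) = -8.27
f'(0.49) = 1.98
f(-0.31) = -9.21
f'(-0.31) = 0.38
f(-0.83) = -9.14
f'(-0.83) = -0.66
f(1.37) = -5.75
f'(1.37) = 3.74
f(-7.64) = 41.73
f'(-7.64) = -14.28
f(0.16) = -8.81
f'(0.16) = 1.32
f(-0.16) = -9.13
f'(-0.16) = 0.68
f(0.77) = -7.64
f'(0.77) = 2.54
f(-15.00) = 201.00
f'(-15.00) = -29.00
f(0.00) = -9.00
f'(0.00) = 1.00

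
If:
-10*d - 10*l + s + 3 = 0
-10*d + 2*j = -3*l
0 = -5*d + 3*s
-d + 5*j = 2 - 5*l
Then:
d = 33/313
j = 327/1565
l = 332/1565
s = 55/313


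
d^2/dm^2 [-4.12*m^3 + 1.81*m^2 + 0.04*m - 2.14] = 3.62 - 24.72*m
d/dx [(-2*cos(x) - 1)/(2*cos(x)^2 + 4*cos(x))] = -(sin(x) + sin(x)/cos(x)^2 + tan(x))/(cos(x) + 2)^2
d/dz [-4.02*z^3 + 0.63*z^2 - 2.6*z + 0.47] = -12.06*z^2 + 1.26*z - 2.6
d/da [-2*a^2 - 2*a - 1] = -4*a - 2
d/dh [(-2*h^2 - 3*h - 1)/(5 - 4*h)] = (8*h^2 - 20*h - 19)/(16*h^2 - 40*h + 25)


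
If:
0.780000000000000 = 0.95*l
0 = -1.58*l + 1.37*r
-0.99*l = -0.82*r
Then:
No Solution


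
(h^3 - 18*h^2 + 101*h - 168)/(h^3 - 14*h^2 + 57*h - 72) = (h - 7)/(h - 3)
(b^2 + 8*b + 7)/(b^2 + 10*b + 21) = (b + 1)/(b + 3)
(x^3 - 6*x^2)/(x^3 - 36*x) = x/(x + 6)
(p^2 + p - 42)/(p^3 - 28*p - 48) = (p + 7)/(p^2 + 6*p + 8)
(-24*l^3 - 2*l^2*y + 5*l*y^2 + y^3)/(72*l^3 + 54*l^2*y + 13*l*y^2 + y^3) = (-2*l + y)/(6*l + y)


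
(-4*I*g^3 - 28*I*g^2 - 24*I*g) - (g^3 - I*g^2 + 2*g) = -g^3 - 4*I*g^3 - 27*I*g^2 - 2*g - 24*I*g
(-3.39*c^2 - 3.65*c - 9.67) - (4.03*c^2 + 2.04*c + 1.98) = -7.42*c^2 - 5.69*c - 11.65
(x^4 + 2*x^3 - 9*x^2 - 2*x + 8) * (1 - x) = -x^5 - x^4 + 11*x^3 - 7*x^2 - 10*x + 8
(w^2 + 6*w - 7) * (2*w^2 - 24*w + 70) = 2*w^4 - 12*w^3 - 88*w^2 + 588*w - 490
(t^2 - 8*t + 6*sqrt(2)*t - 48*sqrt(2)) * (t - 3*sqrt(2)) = t^3 - 8*t^2 + 3*sqrt(2)*t^2 - 36*t - 24*sqrt(2)*t + 288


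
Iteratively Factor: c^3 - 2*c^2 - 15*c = (c - 5)*(c^2 + 3*c) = c*(c - 5)*(c + 3)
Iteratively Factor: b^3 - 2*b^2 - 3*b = (b + 1)*(b^2 - 3*b) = b*(b + 1)*(b - 3)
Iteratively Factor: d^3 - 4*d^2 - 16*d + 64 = (d - 4)*(d^2 - 16) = (d - 4)*(d + 4)*(d - 4)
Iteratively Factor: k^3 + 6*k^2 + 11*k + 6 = (k + 1)*(k^2 + 5*k + 6) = (k + 1)*(k + 3)*(k + 2)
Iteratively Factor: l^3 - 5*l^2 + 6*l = (l - 3)*(l^2 - 2*l) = l*(l - 3)*(l - 2)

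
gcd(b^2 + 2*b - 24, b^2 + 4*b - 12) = b + 6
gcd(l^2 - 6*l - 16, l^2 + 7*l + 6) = 1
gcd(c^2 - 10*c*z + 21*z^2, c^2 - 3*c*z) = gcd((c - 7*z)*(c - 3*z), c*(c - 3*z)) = -c + 3*z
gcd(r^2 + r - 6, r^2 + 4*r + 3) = r + 3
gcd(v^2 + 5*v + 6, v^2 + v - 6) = v + 3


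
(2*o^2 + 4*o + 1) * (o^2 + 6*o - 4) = 2*o^4 + 16*o^3 + 17*o^2 - 10*o - 4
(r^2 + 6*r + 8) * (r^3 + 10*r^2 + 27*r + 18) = r^5 + 16*r^4 + 95*r^3 + 260*r^2 + 324*r + 144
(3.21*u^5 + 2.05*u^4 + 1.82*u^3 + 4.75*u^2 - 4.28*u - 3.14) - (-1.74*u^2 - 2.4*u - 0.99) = 3.21*u^5 + 2.05*u^4 + 1.82*u^3 + 6.49*u^2 - 1.88*u - 2.15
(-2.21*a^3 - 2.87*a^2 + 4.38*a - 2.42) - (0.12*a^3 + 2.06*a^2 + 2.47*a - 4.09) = -2.33*a^3 - 4.93*a^2 + 1.91*a + 1.67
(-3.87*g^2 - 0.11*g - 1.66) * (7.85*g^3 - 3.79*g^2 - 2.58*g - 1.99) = -30.3795*g^5 + 13.8038*g^4 - 2.6295*g^3 + 14.2765*g^2 + 4.5017*g + 3.3034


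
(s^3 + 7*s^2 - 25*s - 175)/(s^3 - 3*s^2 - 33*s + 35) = (s^2 + 2*s - 35)/(s^2 - 8*s + 7)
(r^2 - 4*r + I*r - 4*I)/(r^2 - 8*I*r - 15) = (r^2 + r*(-4 + I) - 4*I)/(r^2 - 8*I*r - 15)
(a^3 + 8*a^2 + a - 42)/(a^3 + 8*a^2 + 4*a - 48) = (a^2 + 10*a + 21)/(a^2 + 10*a + 24)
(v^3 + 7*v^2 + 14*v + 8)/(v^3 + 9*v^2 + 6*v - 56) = (v^2 + 3*v + 2)/(v^2 + 5*v - 14)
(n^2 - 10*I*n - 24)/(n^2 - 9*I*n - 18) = (n - 4*I)/(n - 3*I)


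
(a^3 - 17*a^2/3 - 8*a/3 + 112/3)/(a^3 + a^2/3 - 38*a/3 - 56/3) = (a - 4)/(a + 2)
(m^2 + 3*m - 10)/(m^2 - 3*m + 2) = (m + 5)/(m - 1)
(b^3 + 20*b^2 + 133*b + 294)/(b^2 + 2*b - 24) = (b^2 + 14*b + 49)/(b - 4)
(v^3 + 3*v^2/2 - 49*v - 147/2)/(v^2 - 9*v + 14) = (2*v^2 + 17*v + 21)/(2*(v - 2))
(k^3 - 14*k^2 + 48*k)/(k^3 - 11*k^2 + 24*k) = (k - 6)/(k - 3)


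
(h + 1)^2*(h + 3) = h^3 + 5*h^2 + 7*h + 3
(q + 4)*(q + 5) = q^2 + 9*q + 20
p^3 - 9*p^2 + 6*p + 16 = (p - 8)*(p - 2)*(p + 1)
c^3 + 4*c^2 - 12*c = c*(c - 2)*(c + 6)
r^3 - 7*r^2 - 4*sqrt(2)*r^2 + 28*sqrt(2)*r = r*(r - 7)*(r - 4*sqrt(2))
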